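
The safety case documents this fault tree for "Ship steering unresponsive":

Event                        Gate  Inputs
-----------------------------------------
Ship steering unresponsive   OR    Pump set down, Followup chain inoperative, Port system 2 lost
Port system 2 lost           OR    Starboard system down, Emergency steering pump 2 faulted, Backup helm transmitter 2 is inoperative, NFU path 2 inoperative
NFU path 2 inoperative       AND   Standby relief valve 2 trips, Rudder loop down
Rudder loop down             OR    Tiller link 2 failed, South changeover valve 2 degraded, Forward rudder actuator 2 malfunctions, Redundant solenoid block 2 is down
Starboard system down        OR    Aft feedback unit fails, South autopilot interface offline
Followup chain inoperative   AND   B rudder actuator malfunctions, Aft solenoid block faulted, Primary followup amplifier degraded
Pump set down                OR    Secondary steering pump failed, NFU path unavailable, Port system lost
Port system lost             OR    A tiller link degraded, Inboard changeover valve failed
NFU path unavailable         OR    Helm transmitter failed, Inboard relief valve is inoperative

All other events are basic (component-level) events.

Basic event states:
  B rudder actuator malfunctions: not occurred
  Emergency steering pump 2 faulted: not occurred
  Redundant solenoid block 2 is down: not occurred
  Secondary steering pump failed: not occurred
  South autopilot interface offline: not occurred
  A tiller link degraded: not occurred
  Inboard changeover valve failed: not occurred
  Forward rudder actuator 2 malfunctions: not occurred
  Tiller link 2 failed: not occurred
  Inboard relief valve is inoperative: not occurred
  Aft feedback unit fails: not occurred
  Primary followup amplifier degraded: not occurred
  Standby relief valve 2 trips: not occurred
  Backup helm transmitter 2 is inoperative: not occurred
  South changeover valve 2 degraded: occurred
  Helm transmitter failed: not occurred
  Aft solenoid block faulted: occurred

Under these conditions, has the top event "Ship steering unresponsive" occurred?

NFU path unavailable [OR]: Helm transmitter failed=not, Inboard relief valve is inoperative=not → no input occurs → does not occur.
Port system lost [OR]: A tiller link degraded=not, Inboard changeover valve failed=not → no input occurs → does not occur.
Pump set down [OR]: Secondary steering pump failed=not, NFU path unavailable=not, Port system lost=not → no input occurs → does not occur.
Followup chain inoperative [AND]: B rudder actuator malfunctions=not, Aft solenoid block faulted=occurs, Primary followup amplifier degraded=not → not all inputs occur → does not occur.
Starboard system down [OR]: Aft feedback unit fails=not, South autopilot interface offline=not → no input occurs → does not occur.
Rudder loop down [OR]: Tiller link 2 failed=not, South changeover valve 2 degraded=occurs, Forward rudder actuator 2 malfunctions=not, Redundant solenoid block 2 is down=not → at least one input occurs → occurs.
NFU path 2 inoperative [AND]: Standby relief valve 2 trips=not, Rudder loop down=occurs → not all inputs occur → does not occur.
Port system 2 lost [OR]: Starboard system down=not, Emergency steering pump 2 faulted=not, Backup helm transmitter 2 is inoperative=not, NFU path 2 inoperative=not → no input occurs → does not occur.
Ship steering unresponsive [OR]: Pump set down=not, Followup chain inoperative=not, Port system 2 lost=not → no input occurs → does not occur.

No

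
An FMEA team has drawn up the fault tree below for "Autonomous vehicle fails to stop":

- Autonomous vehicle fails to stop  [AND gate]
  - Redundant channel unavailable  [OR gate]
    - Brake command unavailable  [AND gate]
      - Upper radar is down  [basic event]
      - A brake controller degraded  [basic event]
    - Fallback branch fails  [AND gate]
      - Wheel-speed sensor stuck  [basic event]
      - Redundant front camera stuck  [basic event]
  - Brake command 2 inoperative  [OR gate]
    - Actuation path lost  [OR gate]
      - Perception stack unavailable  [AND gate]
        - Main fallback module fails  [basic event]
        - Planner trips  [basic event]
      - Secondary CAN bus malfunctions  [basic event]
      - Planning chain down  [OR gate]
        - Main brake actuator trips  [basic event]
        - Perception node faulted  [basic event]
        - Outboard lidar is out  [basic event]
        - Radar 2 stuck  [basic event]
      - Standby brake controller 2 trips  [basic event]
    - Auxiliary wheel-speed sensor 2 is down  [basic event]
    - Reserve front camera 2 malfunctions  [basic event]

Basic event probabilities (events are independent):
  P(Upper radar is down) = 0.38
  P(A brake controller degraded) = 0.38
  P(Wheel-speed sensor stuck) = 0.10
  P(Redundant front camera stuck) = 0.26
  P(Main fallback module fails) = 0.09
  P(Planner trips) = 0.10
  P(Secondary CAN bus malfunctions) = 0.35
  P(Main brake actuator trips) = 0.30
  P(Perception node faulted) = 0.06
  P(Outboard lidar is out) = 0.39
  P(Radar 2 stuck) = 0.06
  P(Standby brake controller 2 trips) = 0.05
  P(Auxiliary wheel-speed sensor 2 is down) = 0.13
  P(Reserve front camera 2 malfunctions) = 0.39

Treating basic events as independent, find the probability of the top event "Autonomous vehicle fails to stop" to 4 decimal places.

P(Brake command unavailable) [AND] = 0.38 × 0.38 = 0.144400
P(Fallback branch fails) [AND] = 0.10 × 0.26 = 0.026000
P(Redundant channel unavailable) [OR] = 1 − (1−0.144400) × (1−0.026000) = 0.166646
P(Perception stack unavailable) [AND] = 0.09 × 0.10 = 0.009000
P(Planning chain down) [OR] = 1 − (1−0.30) × (1−0.06) × (1−0.39) × (1−0.06) = 0.622703
P(Actuation path lost) [OR] = 1 − (1−0.009000) × (1−0.35) × (1−0.622703) × (1−0.05) = 0.769116
P(Brake command 2 inoperative) [OR] = 1 − (1−0.769116) × (1−0.13) × (1−0.39) = 0.877470
P(Autonomous vehicle fails to stop) [AND] = 0.166646 × 0.877470 = 0.146227
Rounded to 4 decimal places: P(Autonomous vehicle fails to stop) ≈ 0.1462.

0.1462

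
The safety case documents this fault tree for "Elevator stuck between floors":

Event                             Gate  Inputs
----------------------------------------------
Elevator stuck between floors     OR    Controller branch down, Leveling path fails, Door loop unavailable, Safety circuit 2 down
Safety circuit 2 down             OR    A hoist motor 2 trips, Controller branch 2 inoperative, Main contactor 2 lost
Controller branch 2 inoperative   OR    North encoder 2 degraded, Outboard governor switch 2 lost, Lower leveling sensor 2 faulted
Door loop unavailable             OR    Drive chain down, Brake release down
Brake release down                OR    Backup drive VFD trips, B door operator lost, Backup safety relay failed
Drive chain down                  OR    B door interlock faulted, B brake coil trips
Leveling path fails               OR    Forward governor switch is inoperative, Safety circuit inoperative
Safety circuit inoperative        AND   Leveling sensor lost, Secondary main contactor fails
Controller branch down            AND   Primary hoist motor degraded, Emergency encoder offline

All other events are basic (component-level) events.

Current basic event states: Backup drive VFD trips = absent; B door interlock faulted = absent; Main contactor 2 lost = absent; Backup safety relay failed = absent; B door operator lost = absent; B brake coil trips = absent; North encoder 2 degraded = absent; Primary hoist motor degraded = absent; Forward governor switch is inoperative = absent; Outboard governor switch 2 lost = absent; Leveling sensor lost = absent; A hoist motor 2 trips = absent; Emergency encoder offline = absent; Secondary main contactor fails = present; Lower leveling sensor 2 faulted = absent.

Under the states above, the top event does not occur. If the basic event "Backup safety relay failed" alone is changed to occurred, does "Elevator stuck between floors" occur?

Counterfactual: set "Backup safety relay failed" to occurred.
Controller branch down [AND]: Primary hoist motor degraded=not, Emergency encoder offline=not → not all inputs occur → does not occur.
Safety circuit inoperative [AND]: Leveling sensor lost=not, Secondary main contactor fails=occurs → not all inputs occur → does not occur.
Leveling path fails [OR]: Forward governor switch is inoperative=not, Safety circuit inoperative=not → no input occurs → does not occur.
Drive chain down [OR]: B door interlock faulted=not, B brake coil trips=not → no input occurs → does not occur.
Brake release down [OR]: Backup drive VFD trips=not, B door operator lost=not, Backup safety relay failed=occurs → at least one input occurs → occurs.
Door loop unavailable [OR]: Drive chain down=not, Brake release down=occurs → at least one input occurs → occurs.
Controller branch 2 inoperative [OR]: North encoder 2 degraded=not, Outboard governor switch 2 lost=not, Lower leveling sensor 2 faulted=not → no input occurs → does not occur.
Safety circuit 2 down [OR]: A hoist motor 2 trips=not, Controller branch 2 inoperative=not, Main contactor 2 lost=not → no input occurs → does not occur.
Elevator stuck between floors [OR]: Controller branch down=not, Leveling path fails=not, Door loop unavailable=occurs, Safety circuit 2 down=not → at least one input occurs → occurs.

Yes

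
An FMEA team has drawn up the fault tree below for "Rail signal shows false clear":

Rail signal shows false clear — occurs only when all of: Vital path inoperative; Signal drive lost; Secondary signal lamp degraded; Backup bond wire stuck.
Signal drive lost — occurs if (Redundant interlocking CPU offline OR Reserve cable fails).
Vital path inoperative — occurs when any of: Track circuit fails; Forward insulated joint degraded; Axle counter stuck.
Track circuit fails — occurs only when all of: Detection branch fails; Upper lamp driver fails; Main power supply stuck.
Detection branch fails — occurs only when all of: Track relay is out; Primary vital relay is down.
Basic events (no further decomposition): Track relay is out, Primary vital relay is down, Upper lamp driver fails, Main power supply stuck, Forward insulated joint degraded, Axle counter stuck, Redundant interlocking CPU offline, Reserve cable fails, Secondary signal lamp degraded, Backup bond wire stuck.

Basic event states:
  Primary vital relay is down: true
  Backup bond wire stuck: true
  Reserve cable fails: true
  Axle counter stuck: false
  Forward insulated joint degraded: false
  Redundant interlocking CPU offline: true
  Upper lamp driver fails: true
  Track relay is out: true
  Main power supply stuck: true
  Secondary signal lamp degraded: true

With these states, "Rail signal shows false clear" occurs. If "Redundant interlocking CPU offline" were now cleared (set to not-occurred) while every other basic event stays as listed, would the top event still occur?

Yes

Counterfactual: set "Redundant interlocking CPU offline" to not occurred.
Detection branch fails [AND]: Track relay is out=occurs, Primary vital relay is down=occurs → all inputs occur → occurs.
Track circuit fails [AND]: Detection branch fails=occurs, Upper lamp driver fails=occurs, Main power supply stuck=occurs → all inputs occur → occurs.
Vital path inoperative [OR]: Track circuit fails=occurs, Forward insulated joint degraded=not, Axle counter stuck=not → at least one input occurs → occurs.
Signal drive lost [OR]: Redundant interlocking CPU offline=not, Reserve cable fails=occurs → at least one input occurs → occurs.
Rail signal shows false clear [AND]: Vital path inoperative=occurs, Signal drive lost=occurs, Secondary signal lamp degraded=occurs, Backup bond wire stuck=occurs → all inputs occur → occurs.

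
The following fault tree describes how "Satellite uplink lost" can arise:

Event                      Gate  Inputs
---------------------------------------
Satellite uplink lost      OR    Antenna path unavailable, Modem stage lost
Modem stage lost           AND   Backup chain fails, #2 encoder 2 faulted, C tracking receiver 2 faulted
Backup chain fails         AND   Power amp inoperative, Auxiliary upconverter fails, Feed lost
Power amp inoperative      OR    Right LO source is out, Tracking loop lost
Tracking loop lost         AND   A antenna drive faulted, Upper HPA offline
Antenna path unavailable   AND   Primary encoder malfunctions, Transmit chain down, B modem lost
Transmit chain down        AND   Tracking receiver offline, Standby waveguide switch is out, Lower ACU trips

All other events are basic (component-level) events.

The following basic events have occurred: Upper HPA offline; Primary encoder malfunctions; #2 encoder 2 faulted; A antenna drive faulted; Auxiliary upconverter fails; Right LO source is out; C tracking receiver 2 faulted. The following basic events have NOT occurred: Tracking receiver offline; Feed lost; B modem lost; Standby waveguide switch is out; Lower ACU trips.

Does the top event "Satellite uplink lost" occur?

No

Transmit chain down [AND]: Tracking receiver offline=not, Standby waveguide switch is out=not, Lower ACU trips=not → not all inputs occur → does not occur.
Antenna path unavailable [AND]: Primary encoder malfunctions=occurs, Transmit chain down=not, B modem lost=not → not all inputs occur → does not occur.
Tracking loop lost [AND]: A antenna drive faulted=occurs, Upper HPA offline=occurs → all inputs occur → occurs.
Power amp inoperative [OR]: Right LO source is out=occurs, Tracking loop lost=occurs → at least one input occurs → occurs.
Backup chain fails [AND]: Power amp inoperative=occurs, Auxiliary upconverter fails=occurs, Feed lost=not → not all inputs occur → does not occur.
Modem stage lost [AND]: Backup chain fails=not, #2 encoder 2 faulted=occurs, C tracking receiver 2 faulted=occurs → not all inputs occur → does not occur.
Satellite uplink lost [OR]: Antenna path unavailable=not, Modem stage lost=not → no input occurs → does not occur.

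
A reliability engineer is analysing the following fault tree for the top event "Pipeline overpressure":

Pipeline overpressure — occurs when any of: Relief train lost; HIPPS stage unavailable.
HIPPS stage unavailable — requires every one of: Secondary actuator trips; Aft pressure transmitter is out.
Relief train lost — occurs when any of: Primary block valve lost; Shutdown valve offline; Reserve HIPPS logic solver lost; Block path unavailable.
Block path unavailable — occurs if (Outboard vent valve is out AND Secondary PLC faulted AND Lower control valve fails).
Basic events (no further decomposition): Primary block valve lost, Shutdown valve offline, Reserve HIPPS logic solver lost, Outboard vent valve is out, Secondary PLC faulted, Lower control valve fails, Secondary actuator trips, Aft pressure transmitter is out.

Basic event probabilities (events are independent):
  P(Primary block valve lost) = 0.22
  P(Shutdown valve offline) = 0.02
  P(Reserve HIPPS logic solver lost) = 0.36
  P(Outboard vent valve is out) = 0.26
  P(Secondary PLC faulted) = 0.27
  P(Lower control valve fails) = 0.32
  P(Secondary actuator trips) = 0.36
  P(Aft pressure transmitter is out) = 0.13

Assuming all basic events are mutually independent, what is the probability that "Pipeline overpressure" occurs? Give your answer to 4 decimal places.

0.5442

P(Block path unavailable) [AND] = 0.26 × 0.27 × 0.32 = 0.022464
P(Relief train lost) [OR] = 1 − (1−0.22) × (1−0.02) × (1−0.36) × (1−0.022464) = 0.521774
P(HIPPS stage unavailable) [AND] = 0.36 × 0.13 = 0.046800
P(Pipeline overpressure) [OR] = 1 − (1−0.521774) × (1−0.046800) = 0.544155
Rounded to 4 decimal places: P(Pipeline overpressure) ≈ 0.5442.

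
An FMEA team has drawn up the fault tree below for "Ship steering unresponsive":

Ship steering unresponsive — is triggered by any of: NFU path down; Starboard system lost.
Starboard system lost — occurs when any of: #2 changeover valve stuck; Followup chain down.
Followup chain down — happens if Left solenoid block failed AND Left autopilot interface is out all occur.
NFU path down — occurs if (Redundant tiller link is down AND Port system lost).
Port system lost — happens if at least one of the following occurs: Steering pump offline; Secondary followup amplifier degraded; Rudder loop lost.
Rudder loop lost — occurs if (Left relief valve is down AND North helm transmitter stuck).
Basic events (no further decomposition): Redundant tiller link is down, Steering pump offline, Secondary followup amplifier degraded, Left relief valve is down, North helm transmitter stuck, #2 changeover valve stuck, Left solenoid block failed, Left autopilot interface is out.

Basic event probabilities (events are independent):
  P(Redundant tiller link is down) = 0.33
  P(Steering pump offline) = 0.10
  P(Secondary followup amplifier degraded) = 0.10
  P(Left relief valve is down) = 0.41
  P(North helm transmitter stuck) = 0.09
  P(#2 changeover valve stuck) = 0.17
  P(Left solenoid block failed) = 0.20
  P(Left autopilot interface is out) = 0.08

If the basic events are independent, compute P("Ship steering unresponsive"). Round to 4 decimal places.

P(Rudder loop lost) [AND] = 0.41 × 0.09 = 0.036900
P(Port system lost) [OR] = 1 − (1−0.10) × (1−0.10) × (1−0.036900) = 0.219889
P(NFU path down) [AND] = 0.33 × 0.219889 = 0.072563
P(Followup chain down) [AND] = 0.20 × 0.08 = 0.016000
P(Starboard system lost) [OR] = 1 − (1−0.17) × (1−0.016000) = 0.183280
P(Ship steering unresponsive) [OR] = 1 − (1−0.072563) × (1−0.183280) = 0.242544
Rounded to 4 decimal places: P(Ship steering unresponsive) ≈ 0.2425.

0.2425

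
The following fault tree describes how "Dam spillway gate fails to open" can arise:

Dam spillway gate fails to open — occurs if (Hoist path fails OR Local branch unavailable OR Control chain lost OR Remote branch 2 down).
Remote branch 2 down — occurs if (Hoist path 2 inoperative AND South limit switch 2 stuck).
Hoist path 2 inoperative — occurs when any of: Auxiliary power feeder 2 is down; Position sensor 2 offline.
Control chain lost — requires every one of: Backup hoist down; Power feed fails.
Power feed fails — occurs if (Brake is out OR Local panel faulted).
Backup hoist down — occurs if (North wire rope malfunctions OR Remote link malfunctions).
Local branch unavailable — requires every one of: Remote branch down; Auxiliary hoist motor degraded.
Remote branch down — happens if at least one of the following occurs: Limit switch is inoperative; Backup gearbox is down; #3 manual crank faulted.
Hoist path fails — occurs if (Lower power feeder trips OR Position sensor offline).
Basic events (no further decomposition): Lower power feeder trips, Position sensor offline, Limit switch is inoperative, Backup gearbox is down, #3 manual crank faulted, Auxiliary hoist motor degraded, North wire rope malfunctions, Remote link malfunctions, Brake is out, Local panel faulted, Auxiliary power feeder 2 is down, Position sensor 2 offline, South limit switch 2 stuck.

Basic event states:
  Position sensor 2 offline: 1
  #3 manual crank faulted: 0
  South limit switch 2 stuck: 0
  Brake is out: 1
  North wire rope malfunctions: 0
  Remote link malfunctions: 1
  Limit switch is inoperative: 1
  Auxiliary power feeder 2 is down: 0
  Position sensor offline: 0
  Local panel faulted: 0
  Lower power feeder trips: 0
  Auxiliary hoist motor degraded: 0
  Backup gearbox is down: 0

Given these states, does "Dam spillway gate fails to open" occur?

Yes

Hoist path fails [OR]: Lower power feeder trips=not, Position sensor offline=not → no input occurs → does not occur.
Remote branch down [OR]: Limit switch is inoperative=occurs, Backup gearbox is down=not, #3 manual crank faulted=not → at least one input occurs → occurs.
Local branch unavailable [AND]: Remote branch down=occurs, Auxiliary hoist motor degraded=not → not all inputs occur → does not occur.
Backup hoist down [OR]: North wire rope malfunctions=not, Remote link malfunctions=occurs → at least one input occurs → occurs.
Power feed fails [OR]: Brake is out=occurs, Local panel faulted=not → at least one input occurs → occurs.
Control chain lost [AND]: Backup hoist down=occurs, Power feed fails=occurs → all inputs occur → occurs.
Hoist path 2 inoperative [OR]: Auxiliary power feeder 2 is down=not, Position sensor 2 offline=occurs → at least one input occurs → occurs.
Remote branch 2 down [AND]: Hoist path 2 inoperative=occurs, South limit switch 2 stuck=not → not all inputs occur → does not occur.
Dam spillway gate fails to open [OR]: Hoist path fails=not, Local branch unavailable=not, Control chain lost=occurs, Remote branch 2 down=not → at least one input occurs → occurs.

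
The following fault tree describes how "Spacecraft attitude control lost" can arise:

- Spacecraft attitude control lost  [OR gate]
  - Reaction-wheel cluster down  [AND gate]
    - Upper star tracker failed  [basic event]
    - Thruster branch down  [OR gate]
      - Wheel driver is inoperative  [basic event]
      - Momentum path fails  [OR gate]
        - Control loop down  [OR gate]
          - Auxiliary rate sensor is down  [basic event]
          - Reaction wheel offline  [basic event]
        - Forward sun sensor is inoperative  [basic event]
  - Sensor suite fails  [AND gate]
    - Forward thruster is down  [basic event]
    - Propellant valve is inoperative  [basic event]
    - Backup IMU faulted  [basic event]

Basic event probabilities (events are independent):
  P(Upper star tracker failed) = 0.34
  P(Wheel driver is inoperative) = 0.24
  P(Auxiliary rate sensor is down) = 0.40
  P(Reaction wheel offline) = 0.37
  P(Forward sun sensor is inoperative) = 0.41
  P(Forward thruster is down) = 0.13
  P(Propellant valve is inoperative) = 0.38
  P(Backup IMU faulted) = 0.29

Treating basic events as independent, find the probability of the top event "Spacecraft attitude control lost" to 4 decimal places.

0.2927

P(Control loop down) [OR] = 1 − (1−0.40) × (1−0.37) = 0.622000
P(Momentum path fails) [OR] = 1 − (1−0.622000) × (1−0.41) = 0.776980
P(Thruster branch down) [OR] = 1 − (1−0.24) × (1−0.776980) = 0.830505
P(Reaction-wheel cluster down) [AND] = 0.34 × 0.830505 = 0.282372
P(Sensor suite fails) [AND] = 0.13 × 0.38 × 0.29 = 0.014326
P(Spacecraft attitude control lost) [OR] = 1 − (1−0.282372) × (1−0.014326) = 0.292653
Rounded to 4 decimal places: P(Spacecraft attitude control lost) ≈ 0.2927.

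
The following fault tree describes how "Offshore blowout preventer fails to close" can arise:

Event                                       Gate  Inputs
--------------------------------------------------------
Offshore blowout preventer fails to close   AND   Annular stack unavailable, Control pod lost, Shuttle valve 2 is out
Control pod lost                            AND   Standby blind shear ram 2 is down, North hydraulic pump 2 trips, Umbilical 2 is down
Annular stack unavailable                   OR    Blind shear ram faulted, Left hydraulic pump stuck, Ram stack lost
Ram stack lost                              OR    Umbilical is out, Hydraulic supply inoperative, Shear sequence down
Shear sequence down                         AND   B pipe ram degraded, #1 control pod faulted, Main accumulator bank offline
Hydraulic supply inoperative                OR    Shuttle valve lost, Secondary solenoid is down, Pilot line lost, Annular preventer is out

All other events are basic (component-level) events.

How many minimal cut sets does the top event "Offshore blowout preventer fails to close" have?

Hydraulic supply inoperative [OR]: union of children's cut sets → 4 cut set(s).
Shear sequence down [AND]: one cut set from each child combined → 1 × 1 × 1 = 1 cut set(s).
Ram stack lost [OR]: union of children's cut sets → 6 cut set(s).
Annular stack unavailable [OR]: union of children's cut sets → 8 cut set(s).
Control pod lost [AND]: one cut set from each child combined → 1 × 1 × 1 = 1 cut set(s).
Offshore blowout preventer fails to close [AND]: one cut set from each child combined → 8 × 1 × 1 = 8 cut set(s).
Minimal cut sets: {Blind shear ram faulted, North hydraulic pump 2 trips, Shuttle valve 2 is out, Standby blind shear ram 2 is down, Umbilical 2 is down}; {Left hydraulic pump stuck, North hydraulic pump 2 trips, Shuttle valve 2 is out, Standby blind shear ram 2 is down, Umbilical 2 is down}; {North hydraulic pump 2 trips, Shuttle valve 2 is out, Standby blind shear ram 2 is down, Umbilical 2 is down, Umbilical is out}; {North hydraulic pump 2 trips, Shuttle valve 2 is out, Shuttle valve lost, Standby blind shear ram 2 is down, Umbilical 2 is down}; {North hydraulic pump 2 trips, Secondary solenoid is down, Shuttle valve 2 is out, Standby blind shear ram 2 is down, Umbilical 2 is down}; {North hydraulic pump 2 trips, Pilot line lost, Shuttle valve 2 is out, Standby blind shear ram 2 is down, Umbilical 2 is down}; {Annular preventer is out, North hydraulic pump 2 trips, Shuttle valve 2 is out, Standby blind shear ram 2 is down, Umbilical 2 is down}; {#1 control pod faulted, B pipe ram degraded, Main accumulator bank offline, North hydraulic pump 2 trips, Shuttle valve 2 is out, Standby blind shear ram 2 is down, Umbilical 2 is down}.

8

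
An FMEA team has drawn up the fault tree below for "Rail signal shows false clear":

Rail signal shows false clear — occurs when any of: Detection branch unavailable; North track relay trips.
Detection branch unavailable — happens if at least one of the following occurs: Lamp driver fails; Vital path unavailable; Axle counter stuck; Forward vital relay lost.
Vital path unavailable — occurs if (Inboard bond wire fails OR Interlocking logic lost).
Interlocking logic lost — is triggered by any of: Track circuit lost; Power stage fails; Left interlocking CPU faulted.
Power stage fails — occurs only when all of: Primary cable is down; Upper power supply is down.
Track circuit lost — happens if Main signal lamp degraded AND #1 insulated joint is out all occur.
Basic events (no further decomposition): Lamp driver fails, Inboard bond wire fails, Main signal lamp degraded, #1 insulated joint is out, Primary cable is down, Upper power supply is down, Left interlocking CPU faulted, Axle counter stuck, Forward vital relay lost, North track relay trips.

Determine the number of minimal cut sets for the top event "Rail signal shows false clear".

Track circuit lost [AND]: one cut set from each child combined → 1 × 1 = 1 cut set(s).
Power stage fails [AND]: one cut set from each child combined → 1 × 1 = 1 cut set(s).
Interlocking logic lost [OR]: union of children's cut sets → 3 cut set(s).
Vital path unavailable [OR]: union of children's cut sets → 4 cut set(s).
Detection branch unavailable [OR]: union of children's cut sets → 7 cut set(s).
Rail signal shows false clear [OR]: union of children's cut sets → 8 cut set(s).
Minimal cut sets: {Lamp driver fails}; {Inboard bond wire fails}; {#1 insulated joint is out, Main signal lamp degraded}; {Primary cable is down, Upper power supply is down}; {Left interlocking CPU faulted}; {Axle counter stuck}; {Forward vital relay lost}; {North track relay trips}.

8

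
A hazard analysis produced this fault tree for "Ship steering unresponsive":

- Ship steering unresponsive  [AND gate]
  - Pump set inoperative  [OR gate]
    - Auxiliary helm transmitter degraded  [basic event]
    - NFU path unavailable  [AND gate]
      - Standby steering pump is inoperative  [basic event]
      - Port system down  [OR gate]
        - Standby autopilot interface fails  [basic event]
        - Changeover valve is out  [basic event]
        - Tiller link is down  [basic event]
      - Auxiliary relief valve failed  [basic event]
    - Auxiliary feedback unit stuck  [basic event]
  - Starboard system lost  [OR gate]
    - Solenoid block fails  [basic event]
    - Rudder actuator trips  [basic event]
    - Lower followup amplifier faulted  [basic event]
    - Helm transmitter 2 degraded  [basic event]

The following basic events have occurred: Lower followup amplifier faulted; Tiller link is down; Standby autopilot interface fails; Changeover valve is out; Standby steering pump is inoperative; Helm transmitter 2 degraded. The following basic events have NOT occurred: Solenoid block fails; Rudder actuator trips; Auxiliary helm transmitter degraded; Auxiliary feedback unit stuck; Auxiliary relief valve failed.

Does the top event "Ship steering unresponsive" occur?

No

Port system down [OR]: Standby autopilot interface fails=occurs, Changeover valve is out=occurs, Tiller link is down=occurs → at least one input occurs → occurs.
NFU path unavailable [AND]: Standby steering pump is inoperative=occurs, Port system down=occurs, Auxiliary relief valve failed=not → not all inputs occur → does not occur.
Pump set inoperative [OR]: Auxiliary helm transmitter degraded=not, NFU path unavailable=not, Auxiliary feedback unit stuck=not → no input occurs → does not occur.
Starboard system lost [OR]: Solenoid block fails=not, Rudder actuator trips=not, Lower followup amplifier faulted=occurs, Helm transmitter 2 degraded=occurs → at least one input occurs → occurs.
Ship steering unresponsive [AND]: Pump set inoperative=not, Starboard system lost=occurs → not all inputs occur → does not occur.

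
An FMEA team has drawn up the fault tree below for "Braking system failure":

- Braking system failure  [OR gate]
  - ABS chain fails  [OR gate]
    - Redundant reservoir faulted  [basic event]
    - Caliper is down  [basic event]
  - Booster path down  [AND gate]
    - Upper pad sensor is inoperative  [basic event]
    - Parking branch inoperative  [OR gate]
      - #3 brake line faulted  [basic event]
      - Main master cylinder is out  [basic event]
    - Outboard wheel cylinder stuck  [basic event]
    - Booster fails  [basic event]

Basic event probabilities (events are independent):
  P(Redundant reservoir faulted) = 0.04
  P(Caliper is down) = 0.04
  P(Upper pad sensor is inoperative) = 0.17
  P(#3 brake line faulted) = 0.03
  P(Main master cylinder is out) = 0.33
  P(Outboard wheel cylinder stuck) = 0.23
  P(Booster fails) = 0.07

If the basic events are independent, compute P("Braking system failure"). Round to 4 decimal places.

P(ABS chain fails) [OR] = 1 − (1−0.04) × (1−0.04) = 0.078400
P(Parking branch inoperative) [OR] = 1 − (1−0.03) × (1−0.33) = 0.350100
P(Booster path down) [AND] = 0.17 × 0.350100 × 0.23 × 0.07 = 0.000958
P(Braking system failure) [OR] = 1 − (1−0.078400) × (1−0.000958) = 0.079283
Rounded to 4 decimal places: P(Braking system failure) ≈ 0.0793.

0.0793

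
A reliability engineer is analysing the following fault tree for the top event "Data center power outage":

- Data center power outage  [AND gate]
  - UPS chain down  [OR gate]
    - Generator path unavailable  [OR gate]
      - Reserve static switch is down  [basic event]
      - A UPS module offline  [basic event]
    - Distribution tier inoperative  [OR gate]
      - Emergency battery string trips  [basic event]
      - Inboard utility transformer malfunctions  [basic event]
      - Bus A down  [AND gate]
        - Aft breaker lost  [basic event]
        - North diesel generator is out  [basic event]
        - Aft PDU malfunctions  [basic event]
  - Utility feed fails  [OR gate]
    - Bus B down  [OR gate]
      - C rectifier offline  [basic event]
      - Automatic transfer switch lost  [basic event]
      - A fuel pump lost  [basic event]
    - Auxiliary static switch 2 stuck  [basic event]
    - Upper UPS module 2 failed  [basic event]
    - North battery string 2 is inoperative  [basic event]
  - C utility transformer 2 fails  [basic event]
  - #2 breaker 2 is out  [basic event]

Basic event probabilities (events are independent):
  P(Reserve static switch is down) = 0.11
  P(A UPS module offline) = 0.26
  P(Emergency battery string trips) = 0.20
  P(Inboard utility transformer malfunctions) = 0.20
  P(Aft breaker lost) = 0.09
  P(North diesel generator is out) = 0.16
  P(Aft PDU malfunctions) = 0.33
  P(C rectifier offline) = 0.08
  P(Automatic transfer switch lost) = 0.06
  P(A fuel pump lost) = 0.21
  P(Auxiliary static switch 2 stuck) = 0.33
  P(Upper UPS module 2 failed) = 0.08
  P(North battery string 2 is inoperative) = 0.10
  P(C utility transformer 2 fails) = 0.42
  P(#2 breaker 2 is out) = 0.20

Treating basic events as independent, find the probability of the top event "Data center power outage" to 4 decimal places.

P(Generator path unavailable) [OR] = 1 − (1−0.11) × (1−0.26) = 0.341400
P(Bus A down) [AND] = 0.09 × 0.16 × 0.33 = 0.004752
P(Distribution tier inoperative) [OR] = 1 − (1−0.20) × (1−0.20) × (1−0.004752) = 0.363041
P(UPS chain down) [OR] = 1 − (1−0.341400) × (1−0.363041) = 0.580499
P(Bus B down) [OR] = 1 − (1−0.08) × (1−0.06) × (1−0.21) = 0.316808
P(Utility feed fails) [OR] = 1 − (1−0.316808) × (1−0.33) × (1−0.08) × (1−0.10) = 0.620992
P(Data center power outage) [AND] = 0.580499 × 0.620992 × 0.42 × 0.20 = 0.030281
Rounded to 4 decimal places: P(Data center power outage) ≈ 0.0303.

0.0303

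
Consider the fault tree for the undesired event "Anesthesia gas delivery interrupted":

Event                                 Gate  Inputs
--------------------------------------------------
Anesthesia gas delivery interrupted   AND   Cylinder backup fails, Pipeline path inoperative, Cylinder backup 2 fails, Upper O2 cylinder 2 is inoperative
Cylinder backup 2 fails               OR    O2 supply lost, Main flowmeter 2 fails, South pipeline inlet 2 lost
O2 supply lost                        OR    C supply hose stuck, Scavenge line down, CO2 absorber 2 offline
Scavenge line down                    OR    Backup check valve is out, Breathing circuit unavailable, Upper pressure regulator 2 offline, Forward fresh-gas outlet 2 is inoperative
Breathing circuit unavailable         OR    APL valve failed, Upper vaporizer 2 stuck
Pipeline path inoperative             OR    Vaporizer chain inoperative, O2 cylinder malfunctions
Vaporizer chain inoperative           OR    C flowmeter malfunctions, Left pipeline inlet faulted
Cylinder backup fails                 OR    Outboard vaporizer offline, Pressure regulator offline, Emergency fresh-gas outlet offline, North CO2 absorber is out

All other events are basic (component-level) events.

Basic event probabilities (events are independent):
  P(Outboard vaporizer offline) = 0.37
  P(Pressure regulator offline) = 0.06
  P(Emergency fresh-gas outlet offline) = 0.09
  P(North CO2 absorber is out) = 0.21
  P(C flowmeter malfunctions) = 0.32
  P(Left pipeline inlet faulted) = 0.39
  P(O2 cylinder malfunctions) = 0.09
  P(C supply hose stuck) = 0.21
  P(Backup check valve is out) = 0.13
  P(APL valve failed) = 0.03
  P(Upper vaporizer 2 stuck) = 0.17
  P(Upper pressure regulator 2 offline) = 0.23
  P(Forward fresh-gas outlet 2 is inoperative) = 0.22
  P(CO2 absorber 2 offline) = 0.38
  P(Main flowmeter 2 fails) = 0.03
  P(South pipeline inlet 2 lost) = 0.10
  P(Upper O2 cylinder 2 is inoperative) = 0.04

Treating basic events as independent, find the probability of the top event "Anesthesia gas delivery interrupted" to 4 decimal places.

P(Cylinder backup fails) [OR] = 1 − (1−0.37) × (1−0.06) × (1−0.09) × (1−0.21) = 0.574267
P(Vaporizer chain inoperative) [OR] = 1 − (1−0.32) × (1−0.39) = 0.585200
P(Pipeline path inoperative) [OR] = 1 − (1−0.585200) × (1−0.09) = 0.622532
P(Breathing circuit unavailable) [OR] = 1 − (1−0.03) × (1−0.17) = 0.194900
P(Scavenge line down) [OR] = 1 − (1−0.13) × (1−0.194900) × (1−0.23) × (1−0.22) = 0.579318
P(O2 supply lost) [OR] = 1 − (1−0.21) × (1−0.579318) × (1−0.38) = 0.793950
P(Cylinder backup 2 fails) [OR] = 1 − (1−0.793950) × (1−0.03) × (1−0.10) = 0.820118
P(Anesthesia gas delivery interrupted) [AND] = 0.574267 × 0.622532 × 0.820118 × 0.04 = 0.011728
Rounded to 4 decimal places: P(Anesthesia gas delivery interrupted) ≈ 0.0117.

0.0117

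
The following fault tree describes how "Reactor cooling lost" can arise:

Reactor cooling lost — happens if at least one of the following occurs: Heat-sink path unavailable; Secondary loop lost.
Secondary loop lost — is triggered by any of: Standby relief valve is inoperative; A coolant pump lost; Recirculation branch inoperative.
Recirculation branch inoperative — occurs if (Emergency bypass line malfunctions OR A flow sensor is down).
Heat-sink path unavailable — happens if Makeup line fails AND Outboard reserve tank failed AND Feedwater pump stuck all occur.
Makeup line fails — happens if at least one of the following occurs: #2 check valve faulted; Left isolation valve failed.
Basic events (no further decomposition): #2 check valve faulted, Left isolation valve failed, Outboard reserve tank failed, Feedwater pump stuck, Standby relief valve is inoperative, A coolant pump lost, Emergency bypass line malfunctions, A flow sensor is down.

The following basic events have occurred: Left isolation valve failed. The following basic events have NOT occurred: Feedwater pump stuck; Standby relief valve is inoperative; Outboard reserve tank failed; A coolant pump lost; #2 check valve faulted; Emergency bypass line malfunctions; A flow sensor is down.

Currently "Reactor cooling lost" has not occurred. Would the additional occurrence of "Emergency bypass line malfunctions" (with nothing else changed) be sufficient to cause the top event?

Counterfactual: set "Emergency bypass line malfunctions" to occurred.
Makeup line fails [OR]: #2 check valve faulted=not, Left isolation valve failed=occurs → at least one input occurs → occurs.
Heat-sink path unavailable [AND]: Makeup line fails=occurs, Outboard reserve tank failed=not, Feedwater pump stuck=not → not all inputs occur → does not occur.
Recirculation branch inoperative [OR]: Emergency bypass line malfunctions=occurs, A flow sensor is down=not → at least one input occurs → occurs.
Secondary loop lost [OR]: Standby relief valve is inoperative=not, A coolant pump lost=not, Recirculation branch inoperative=occurs → at least one input occurs → occurs.
Reactor cooling lost [OR]: Heat-sink path unavailable=not, Secondary loop lost=occurs → at least one input occurs → occurs.

Yes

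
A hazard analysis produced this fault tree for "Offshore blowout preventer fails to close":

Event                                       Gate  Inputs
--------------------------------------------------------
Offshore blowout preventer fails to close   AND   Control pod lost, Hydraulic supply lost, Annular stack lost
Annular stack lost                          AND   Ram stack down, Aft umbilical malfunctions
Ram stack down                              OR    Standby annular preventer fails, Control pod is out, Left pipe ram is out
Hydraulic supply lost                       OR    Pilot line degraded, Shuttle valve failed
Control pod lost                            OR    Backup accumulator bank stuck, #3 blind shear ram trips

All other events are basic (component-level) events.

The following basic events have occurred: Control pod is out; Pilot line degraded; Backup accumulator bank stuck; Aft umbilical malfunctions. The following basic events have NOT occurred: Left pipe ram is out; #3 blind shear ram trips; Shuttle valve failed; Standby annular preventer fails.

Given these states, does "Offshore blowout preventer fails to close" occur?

Yes

Control pod lost [OR]: Backup accumulator bank stuck=occurs, #3 blind shear ram trips=not → at least one input occurs → occurs.
Hydraulic supply lost [OR]: Pilot line degraded=occurs, Shuttle valve failed=not → at least one input occurs → occurs.
Ram stack down [OR]: Standby annular preventer fails=not, Control pod is out=occurs, Left pipe ram is out=not → at least one input occurs → occurs.
Annular stack lost [AND]: Ram stack down=occurs, Aft umbilical malfunctions=occurs → all inputs occur → occurs.
Offshore blowout preventer fails to close [AND]: Control pod lost=occurs, Hydraulic supply lost=occurs, Annular stack lost=occurs → all inputs occur → occurs.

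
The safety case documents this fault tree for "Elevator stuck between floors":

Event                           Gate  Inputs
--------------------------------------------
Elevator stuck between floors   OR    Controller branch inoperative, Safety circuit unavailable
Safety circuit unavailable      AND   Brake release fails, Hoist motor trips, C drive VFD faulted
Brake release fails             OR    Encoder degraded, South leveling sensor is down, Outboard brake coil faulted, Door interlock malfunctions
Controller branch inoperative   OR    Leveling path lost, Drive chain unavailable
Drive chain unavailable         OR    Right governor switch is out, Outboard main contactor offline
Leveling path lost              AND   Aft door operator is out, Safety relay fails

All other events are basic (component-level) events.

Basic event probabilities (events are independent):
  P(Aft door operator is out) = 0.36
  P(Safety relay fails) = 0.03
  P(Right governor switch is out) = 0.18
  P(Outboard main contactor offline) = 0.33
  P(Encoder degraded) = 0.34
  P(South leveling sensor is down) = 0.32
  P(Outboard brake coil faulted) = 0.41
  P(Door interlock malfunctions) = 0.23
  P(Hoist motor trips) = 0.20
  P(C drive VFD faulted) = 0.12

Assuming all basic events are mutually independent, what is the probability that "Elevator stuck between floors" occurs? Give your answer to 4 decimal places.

0.4669

P(Leveling path lost) [AND] = 0.36 × 0.03 = 0.010800
P(Drive chain unavailable) [OR] = 1 − (1−0.18) × (1−0.33) = 0.450600
P(Controller branch inoperative) [OR] = 1 − (1−0.010800) × (1−0.450600) = 0.456534
P(Brake release fails) [OR] = 1 − (1−0.34) × (1−0.32) × (1−0.41) × (1−0.23) = 0.796110
P(Safety circuit unavailable) [AND] = 0.796110 × 0.20 × 0.12 = 0.019107
P(Elevator stuck between floors) [OR] = 1 − (1−0.456534) × (1−0.019107) = 0.466918
Rounded to 4 decimal places: P(Elevator stuck between floors) ≈ 0.4669.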